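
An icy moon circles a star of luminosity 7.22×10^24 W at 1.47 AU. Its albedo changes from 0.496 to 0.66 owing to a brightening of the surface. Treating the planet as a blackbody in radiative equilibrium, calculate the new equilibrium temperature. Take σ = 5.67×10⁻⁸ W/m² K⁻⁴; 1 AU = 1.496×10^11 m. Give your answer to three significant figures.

Orbital distance: d = 1.47 AU = 2.199×10^11 m.
Spreading L over a sphere of radius d: S = 7.22×10^24/(4π·2.20×10^11²) = 11.88 W/m².
New equilibrium: T₂ = [(1−0.66)·11.88/(4σ)]^(1/4) = 64.96 K.

65.0 kelvin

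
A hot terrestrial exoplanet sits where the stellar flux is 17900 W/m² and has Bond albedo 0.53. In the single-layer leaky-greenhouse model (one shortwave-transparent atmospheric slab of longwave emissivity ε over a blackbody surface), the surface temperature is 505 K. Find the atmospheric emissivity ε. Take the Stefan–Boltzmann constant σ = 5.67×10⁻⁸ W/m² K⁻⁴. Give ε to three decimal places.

0.859

Effective temperature: T_e = [S(1−α)/(4σ)]^(1/4) = 438.9 K.
Inverting T_s⁴ = 2T_e⁴/(2−ε): (T_e/T_s)⁴ = 0.5704, so ε = 2(1 − 0.5704) = 0.8593.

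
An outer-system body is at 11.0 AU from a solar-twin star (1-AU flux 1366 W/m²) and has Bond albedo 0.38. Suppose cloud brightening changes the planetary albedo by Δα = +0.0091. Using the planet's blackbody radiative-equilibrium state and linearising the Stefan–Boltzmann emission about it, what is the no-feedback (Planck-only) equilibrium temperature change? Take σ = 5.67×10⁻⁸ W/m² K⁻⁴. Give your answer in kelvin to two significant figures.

-0.27 kelvin

Irradiance scales as 1/d², so S = 1366 W/m² × (1/11.0)² = 11.29 W/m².
Unperturbed T_e = [11.29·(1−0.38)/(4σ)]^¼ = 74.53 K.
ΔF = −(S/4)Δα = −(11.29/4)×(+0.0091) = -0.02568 W/m².
The Planck feedback parameter is 4σT_e³ = 0.09391 W/m²/K.
So ΔT₀ = -0.02568/0.09391 = -0.273 K.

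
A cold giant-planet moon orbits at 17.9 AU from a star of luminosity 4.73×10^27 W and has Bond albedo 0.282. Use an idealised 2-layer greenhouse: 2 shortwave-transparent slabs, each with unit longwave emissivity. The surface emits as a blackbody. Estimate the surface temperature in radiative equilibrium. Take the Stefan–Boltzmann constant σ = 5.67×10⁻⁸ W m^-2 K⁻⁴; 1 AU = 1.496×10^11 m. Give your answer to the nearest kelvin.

Orbital distance: d = 17.9 AU = 2.678×10^12 m.
Spreading L over a sphere of radius d: S = 4.73×10^27/(4π·2.68×10^12²) = 52.49 W m^-2.
The effective emission temperature is T_e = [S(1−α)/(4σ)]^¼ = 113.5 K.
For an N-layer opaque stack, T_s⁴ = (N+1)T_e⁴, hence T_s = (3)^(1/4)×113.5 K = 149.4 K.

149 kelvin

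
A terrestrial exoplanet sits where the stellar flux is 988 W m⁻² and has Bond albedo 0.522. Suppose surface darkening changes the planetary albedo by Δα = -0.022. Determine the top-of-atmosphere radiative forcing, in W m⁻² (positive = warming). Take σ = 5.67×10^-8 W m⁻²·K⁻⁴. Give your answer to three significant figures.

TOA radiative forcing: ΔF = −S·Δα/4 = −988.0·(-0.022)/4 = 5.434 W m⁻².

5.43 W m⁻²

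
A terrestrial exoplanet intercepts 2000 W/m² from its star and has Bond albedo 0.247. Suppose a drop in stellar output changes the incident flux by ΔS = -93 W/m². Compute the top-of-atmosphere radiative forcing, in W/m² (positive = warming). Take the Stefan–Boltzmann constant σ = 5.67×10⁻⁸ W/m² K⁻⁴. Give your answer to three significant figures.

Only a fraction (1−α) is absorbed and it's spread over 4πR², so ΔF = (1−α)ΔS/4 = -17.51 W/m².

-17.5 W/m²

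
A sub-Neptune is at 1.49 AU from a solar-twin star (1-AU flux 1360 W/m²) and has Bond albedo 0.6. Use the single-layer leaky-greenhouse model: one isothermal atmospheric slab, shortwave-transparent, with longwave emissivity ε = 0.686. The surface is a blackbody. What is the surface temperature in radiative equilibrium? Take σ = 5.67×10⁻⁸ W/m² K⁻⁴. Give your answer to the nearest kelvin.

201 kelvin

Flux at the orbit: S = 1360/(1.49)² = 612.6 W/m².
Effective emission temperature (TOA balance): σT_e⁴ = S(1−α)/4 = 61.26 W/m² → T_e = 181.3 K.
Surface balance with a leaky layer gives σT_s⁴ = σT_e⁴·2/(2−ε), so T_s = T_e·[2/(2−0.686)]^(1/4) = 201.4 K.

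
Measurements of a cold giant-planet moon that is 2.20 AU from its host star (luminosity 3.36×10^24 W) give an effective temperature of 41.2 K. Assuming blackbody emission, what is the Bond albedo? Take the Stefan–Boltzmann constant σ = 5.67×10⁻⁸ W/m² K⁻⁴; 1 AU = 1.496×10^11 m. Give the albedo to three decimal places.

0.735

d = 2.20 × 1.496×10^11 m = 3.291×10^11 m.
S = L/(4πd²) = 2.468 W/m².
Rearranging the radiative balance, α = 1 − 4σT⁴/S.
4σT⁴ = 4·5.67×10⁻⁸·(41.2)⁴ = 0.6535 W/m².
Hence α = 1 − 0.6535/2.468 = 0.7353.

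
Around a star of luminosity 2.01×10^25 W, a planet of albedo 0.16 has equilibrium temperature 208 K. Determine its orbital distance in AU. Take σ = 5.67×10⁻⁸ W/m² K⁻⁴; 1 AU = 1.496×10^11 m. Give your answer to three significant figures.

0.376 AU

Required flux: S = 4σT⁴/(1−α) = 505.4 W/m².
S = L/(4πd²) → d = √(L/4πS) = √(2.01×10^25/(4π·505.4)) = 5.626×10^10 m = 0.3761 AU.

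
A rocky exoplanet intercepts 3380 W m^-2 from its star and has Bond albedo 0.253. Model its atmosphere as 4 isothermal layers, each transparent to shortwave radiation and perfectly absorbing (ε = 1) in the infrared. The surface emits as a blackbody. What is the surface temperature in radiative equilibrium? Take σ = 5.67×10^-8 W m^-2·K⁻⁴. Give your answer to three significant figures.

Top-of-atmosphere balance: σT_e⁴ = S(1−α)/4 = 631.2 W m^-2 → T_e = 324.8 K.
Layer-by-layer balance gives σT_s⁴ = (N+1)σT_e⁴, so T_s = 5^¼·324.8 = 485.7 K.

486 kelvin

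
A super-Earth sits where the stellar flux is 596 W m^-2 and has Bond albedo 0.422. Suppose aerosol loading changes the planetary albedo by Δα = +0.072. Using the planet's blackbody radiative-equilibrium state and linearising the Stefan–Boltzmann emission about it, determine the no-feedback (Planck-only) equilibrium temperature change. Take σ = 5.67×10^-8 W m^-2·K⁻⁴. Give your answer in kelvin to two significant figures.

-6.1 K

Reference equilibrium: T_e = [S(1−α)/(4σ)]^(1/4) = 197.4 K.
The change in absorbed flux is Δ[S(1−α)/4] = −SΔα/4 = -10.73 W m^-2.
The Planck feedback parameter is 4σT_e³ = 1.745 W m^-2/K.
So ΔT₀ = -10.73/1.745 = -6.15 K.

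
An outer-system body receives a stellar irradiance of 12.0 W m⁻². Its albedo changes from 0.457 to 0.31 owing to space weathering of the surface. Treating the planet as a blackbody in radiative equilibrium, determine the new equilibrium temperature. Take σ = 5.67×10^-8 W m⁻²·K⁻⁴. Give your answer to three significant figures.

77.7 kelvin

T₂ = [S(1−α₂)/(4σ)]^(1/4) = [12.00·0.69/(4σ)]^(1/4) = 77.73 K.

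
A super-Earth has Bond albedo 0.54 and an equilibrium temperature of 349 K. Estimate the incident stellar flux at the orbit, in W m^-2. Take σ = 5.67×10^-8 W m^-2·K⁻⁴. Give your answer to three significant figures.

7310 W m^-2

From S(1−α)/4 = σT⁴: S = 4σT⁴/(1−α).
σT⁴ = 5.67×10⁻⁸·(349)⁴ = 841.2 W m^-2.
So S = 4×841.2/(1−0.54) = 7315 W m^-2.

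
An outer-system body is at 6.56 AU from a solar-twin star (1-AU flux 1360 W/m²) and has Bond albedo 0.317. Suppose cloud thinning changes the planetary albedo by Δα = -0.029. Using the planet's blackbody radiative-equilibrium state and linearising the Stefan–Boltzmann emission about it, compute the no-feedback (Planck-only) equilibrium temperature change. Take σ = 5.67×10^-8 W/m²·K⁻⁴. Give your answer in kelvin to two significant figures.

By the inverse-square law, S = 1360/6.56² = 31.60 W/m².
Reference equilibrium: T_e = [S(1−α)/(4σ)]^(1/4) = 98.77 K.
TOA radiative forcing: ΔF = −S·Δα/4 = −31.60·(-0.029)/4 = 0.2291 W/m².
The Planck feedback parameter is 4σT_e³ = 0.2185 W/m²/K.
Hence the no-feedback warming is ΔF/(4σT_e³) = 1.05 K.

1.0 K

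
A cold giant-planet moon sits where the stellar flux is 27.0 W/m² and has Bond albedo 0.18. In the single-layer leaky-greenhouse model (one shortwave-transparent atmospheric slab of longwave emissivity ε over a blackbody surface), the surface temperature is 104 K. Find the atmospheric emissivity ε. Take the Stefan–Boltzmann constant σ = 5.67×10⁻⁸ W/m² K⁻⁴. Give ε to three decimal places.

Effective temperature: T_e = [S(1−α)/(4σ)]^(1/4) = 99.40 K.
T_s⁴ = T_e⁴·2/(2−ε) → ε = 2 − 2(T_e/T_s)⁴ = 2 − 2·(99.40/104)⁴ = 0.3311.

0.331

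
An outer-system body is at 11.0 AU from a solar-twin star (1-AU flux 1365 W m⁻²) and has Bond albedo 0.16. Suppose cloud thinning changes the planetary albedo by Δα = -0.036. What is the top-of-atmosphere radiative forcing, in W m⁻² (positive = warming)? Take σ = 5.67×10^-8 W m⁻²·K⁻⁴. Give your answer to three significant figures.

0.102 W m⁻²

By the inverse-square law, S = 1365/11.0² = 11.28 W m⁻².
TOA radiative forcing: ΔF = −S·Δα/4 = −11.28·(-0.036)/4 = 0.1015 W m⁻².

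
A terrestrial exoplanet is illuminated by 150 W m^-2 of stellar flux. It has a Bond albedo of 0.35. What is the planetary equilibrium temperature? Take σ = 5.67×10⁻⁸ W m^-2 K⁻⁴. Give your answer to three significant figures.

144 kelvin

Absorbed flux (global mean): S(1−α)/4 = 150.0·0.65/4 = 24.38 W m^-2.
Balancing against σT⁴: T = (24.38/5.67×10⁻⁸)^(1/4) = 144.0 K.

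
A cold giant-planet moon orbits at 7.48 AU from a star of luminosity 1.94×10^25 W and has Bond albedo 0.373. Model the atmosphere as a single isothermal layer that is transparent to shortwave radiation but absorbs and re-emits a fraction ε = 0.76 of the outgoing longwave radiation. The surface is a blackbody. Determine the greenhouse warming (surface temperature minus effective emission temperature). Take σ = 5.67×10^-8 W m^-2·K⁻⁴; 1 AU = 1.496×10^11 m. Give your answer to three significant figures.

d = 7.48 × 1.496×10^11 m = 1.119×10^12 m.
Spreading L over a sphere of radius d: S = 1.94×10^25/(4π·1.12×10^12²) = 1.233 W m^-2.
Effective emission temperature (TOA balance): σT_e⁴ = S(1−α)/4 = 0.1933 W m^-2 → T_e = 42.97 K.
Surface balance with a leaky layer gives σT_s⁴ = σT_e⁴·2/(2−ε), so T_s = T_e·[2/(2−0.76)]^(1/4) = 48.42 K.
The atmosphere warms the surface by 5.454 K.

5.45 K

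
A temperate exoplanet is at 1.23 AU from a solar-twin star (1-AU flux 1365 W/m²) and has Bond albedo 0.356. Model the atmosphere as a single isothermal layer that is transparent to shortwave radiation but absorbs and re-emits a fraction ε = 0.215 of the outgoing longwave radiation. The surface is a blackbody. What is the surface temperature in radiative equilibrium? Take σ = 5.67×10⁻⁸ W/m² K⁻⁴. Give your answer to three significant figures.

231 K

By the inverse-square law, S = 1365/1.23² = 902.2 W/m².
Effective emission temperature (TOA balance): σT_e⁴ = S(1−α)/4 = 145.3 W/m² → T_e = 225.0 K.
For a single slab of emissivity ε, T_s⁴ = 2T_e⁴/(2−ε); thus T_s = 225.0·(1.12)^(1/4) = 231.5 K.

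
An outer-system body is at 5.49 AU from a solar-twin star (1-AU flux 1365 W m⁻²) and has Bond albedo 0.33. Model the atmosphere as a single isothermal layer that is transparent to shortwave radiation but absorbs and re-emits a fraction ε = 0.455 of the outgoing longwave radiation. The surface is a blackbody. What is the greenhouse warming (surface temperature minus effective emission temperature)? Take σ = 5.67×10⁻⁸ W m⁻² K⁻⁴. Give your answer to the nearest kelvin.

Irradiance scales as 1/d², so S = 1365 W m⁻² × (1/5.49)² = 45.29 W m⁻².
Effective emission temperature (TOA balance): σT_e⁴ = S(1−α)/4 = 7.586 W m⁻² → T_e = 107.5 K.
Surface balance with a leaky layer gives σT_s⁴ = σT_e⁴·2/(2−ε), so T_s = T_e·[2/(2−0.455)]^(1/4) = 114.7 K.
The atmosphere warms the surface by 7.169 K.

7 K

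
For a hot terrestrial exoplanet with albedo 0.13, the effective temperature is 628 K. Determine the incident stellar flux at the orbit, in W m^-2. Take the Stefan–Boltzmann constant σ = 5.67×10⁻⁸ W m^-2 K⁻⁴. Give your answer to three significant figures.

Invert the energy balance for S: S = 4σT⁴/(1−α).
The emitted flux is σT⁴ = 8819 W m^-2.
So S = 4×8819/(1−0.13) = 40550 W m^-2.

40500 W m^-2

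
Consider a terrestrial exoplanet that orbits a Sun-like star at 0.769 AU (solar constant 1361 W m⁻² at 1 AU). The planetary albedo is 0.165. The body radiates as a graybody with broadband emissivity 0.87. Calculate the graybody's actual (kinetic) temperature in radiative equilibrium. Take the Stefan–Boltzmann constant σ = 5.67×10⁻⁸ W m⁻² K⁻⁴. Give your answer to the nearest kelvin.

314 K

Irradiance scales as 1/d², so S = 1361 W m⁻² × (1/0.769)² = 2301 W m⁻².
The planet absorbs (1−α)S over its disc πR² and re-emits over 4πR², so the mean absorbed flux is (1−0.165)·2301/4 = 480.4 W m⁻².
Radiative balance εσT⁴ = 480.4 gives T = [480.4/(0.87·σ)]^(1/4) = 314.1 K.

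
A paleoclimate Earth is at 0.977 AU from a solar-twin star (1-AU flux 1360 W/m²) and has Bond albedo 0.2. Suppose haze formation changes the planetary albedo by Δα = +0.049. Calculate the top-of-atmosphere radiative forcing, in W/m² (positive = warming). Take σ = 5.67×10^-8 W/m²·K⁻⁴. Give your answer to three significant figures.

-17.5 W/m²

Flux at the orbit: S = 1360/(0.977)² = 1425 W/m².
The change in absorbed flux is Δ[S(1−α)/4] = −SΔα/4 = -17.45 W/m².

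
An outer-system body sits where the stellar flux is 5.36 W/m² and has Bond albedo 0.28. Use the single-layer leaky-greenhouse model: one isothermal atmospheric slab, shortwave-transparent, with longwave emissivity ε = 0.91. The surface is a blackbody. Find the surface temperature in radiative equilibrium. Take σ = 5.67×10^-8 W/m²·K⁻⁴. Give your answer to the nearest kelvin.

75 kelvin

Effective emission temperature (TOA balance): σT_e⁴ = S(1−α)/4 = 0.9648 W/m² → T_e = 64.23 K.
The surface balance (absorbed SW + ε·downward IR = σT_s⁴) with T_a⁴ = T_s⁴/2 reduces to T_s = T_e·[2/(2−ε)]^¼ = 74.75 K.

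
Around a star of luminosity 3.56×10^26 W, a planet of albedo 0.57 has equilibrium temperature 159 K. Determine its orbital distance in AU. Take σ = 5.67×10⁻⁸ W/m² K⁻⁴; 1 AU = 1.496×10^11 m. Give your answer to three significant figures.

1.94 AU

The flux needed for this T is 4σT⁴/(1−0.57) = 337.1 W/m².
From L = 4πd²S, d = √(3.56×10^26/(4π·337.1)) = 2.899×10^11 m = 1.938 AU.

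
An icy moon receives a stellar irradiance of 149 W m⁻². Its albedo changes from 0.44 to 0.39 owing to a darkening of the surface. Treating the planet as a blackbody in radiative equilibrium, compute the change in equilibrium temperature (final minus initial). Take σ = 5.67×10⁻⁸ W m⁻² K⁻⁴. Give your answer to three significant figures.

2.99 kelvin

With α = 0.44, T₁ = 138.5 K.
With α = 0.39, T₂ = 141.5 K.
Change: 141.5 − 138.5 = 2.993 K.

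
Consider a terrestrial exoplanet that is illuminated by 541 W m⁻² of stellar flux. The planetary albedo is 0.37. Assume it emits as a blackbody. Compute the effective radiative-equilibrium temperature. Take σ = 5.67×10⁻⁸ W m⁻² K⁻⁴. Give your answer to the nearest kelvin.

197 K

Averaging over the sphere, the absorbed flux is S(1−α)/4 = 85.21 W m⁻².
Balancing against σT⁴: T = (85.21/5.67×10⁻⁸)^(1/4) = 196.9 K.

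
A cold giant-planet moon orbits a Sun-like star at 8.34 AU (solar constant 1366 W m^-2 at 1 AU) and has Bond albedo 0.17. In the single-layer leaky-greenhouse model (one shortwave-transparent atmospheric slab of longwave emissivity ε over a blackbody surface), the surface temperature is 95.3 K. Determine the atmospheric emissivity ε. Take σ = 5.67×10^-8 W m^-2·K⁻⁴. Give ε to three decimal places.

By the inverse-square law, S = 1366/8.34² = 19.64 W m^-2.
Effective temperature: T_e = [S(1−α)/(4σ)]^(1/4) = 92.07 K.
T_s⁴ = T_e⁴·2/(2−ε) → ε = 2 − 2(T_e/T_s)⁴ = 2 − 2·(92.07/95.3)⁴ = 0.2573.

0.257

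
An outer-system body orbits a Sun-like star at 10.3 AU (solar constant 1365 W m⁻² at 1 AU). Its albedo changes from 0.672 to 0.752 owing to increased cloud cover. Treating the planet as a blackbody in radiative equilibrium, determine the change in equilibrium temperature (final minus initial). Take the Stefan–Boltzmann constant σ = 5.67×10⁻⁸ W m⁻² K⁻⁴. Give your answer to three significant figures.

Flux at the orbit: S = 1365/(10.3)² = 12.87 W m⁻².
Before: T₁ = [12.87·0.328/(4σ)]^(1/4) = 65.68 K.
Final:   T₂ = [S(1−0.752)/(4σ)]^(1/4) = 61.24 K.
ΔT = T₂ − T₁ = -4.434 K.

-4.43 kelvin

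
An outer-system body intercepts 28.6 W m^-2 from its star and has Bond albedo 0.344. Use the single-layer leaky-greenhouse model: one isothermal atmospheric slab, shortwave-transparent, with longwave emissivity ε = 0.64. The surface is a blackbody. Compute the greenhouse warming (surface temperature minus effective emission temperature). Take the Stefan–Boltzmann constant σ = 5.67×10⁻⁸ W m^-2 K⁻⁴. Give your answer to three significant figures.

At the top of the atmosphere, σT_e⁴ = S(1−α)/4 = 4.690 W m^-2, giving T_e = 95.37 K.
Surface balance with a leaky layer gives σT_s⁴ = σT_e⁴·2/(2−ε), so T_s = T_e·[2/(2−0.64)]^(1/4) = 105.0 K.
T_s − T_e = 105.0 − 95.37 = 9.653 K.

9.65 K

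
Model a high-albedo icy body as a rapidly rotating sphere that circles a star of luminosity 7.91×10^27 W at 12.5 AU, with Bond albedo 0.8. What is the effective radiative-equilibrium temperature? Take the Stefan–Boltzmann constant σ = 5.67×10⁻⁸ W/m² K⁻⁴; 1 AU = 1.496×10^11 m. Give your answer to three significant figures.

112 K

d = 12.5 × 1.496×10^11 m = 1.870×10^12 m.
S = L/(4πd²) = 180.0 W/m².
Averaging over the sphere, the absorbed flux is S(1−α)/4 = 9.000 W/m².
In equilibrium σT⁴ equals this, so T = 112.2 K.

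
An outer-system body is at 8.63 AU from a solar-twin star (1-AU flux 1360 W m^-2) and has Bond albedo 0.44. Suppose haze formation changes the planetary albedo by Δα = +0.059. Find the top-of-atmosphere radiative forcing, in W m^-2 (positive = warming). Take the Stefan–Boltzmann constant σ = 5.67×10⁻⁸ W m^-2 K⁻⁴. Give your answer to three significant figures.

Flux at the orbit: S = 1360/(8.63)² = 18.26 W m^-2.
The change in absorbed flux is Δ[S(1−α)/4] = −SΔα/4 = -0.2693 W m^-2.

-0.269 W m^-2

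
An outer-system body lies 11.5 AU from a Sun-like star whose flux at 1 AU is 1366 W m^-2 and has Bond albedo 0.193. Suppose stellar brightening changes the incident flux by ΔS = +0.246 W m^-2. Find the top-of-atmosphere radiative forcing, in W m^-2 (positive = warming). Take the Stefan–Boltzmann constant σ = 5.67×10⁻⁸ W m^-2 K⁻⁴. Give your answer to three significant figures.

Flux at the orbit: S = 1366/(11.5)² = 10.33 W m^-2.
TOA radiative forcing: ΔF = (1−α)ΔS/4 = 0.807·(+0.246)/4 = 0.04963 W m^-2.

0.0496 W m^-2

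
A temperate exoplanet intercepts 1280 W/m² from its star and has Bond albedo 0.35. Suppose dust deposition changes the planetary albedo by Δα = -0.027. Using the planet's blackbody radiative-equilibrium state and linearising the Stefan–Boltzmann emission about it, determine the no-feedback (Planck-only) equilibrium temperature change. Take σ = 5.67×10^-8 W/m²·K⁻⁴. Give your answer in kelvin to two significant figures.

2.6 K

Unperturbed T_e = [1280·(1−0.35)/(4σ)]^¼ = 246.1 K.
ΔF = −(S/4)Δα = −(1280/4)×(-0.027) = 8.640 W/m².
Planck response: λ_P = 4σT_e³ = 4·5.67×10⁻⁸·(246.1)³ = 3.381 W/m²/K.
So ΔT₀ = 8.640/3.381 = 2.56 K.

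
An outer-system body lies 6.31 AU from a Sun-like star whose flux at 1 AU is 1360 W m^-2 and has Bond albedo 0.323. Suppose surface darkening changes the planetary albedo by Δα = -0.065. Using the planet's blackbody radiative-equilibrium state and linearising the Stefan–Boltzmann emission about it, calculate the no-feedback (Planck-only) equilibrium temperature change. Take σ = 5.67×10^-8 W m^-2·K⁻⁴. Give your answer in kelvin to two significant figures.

Flux at the orbit: S = 1360/(6.31)² = 34.16 W m^-2.
Unperturbed T_e = [34.16·(1−0.323)/(4σ)]^¼ = 100.5 K.
ΔF = −(S/4)Δα = −(34.16/4)×(-0.065) = 0.5551 W m^-2.
Linearising σT⁴ gives d(σT⁴)/dT = 4σT_e³ = 0.2301 W m^-2 per K.
Hence the no-feedback warming is ΔF/(4σT_e³) = 2.41 K.

2.4 K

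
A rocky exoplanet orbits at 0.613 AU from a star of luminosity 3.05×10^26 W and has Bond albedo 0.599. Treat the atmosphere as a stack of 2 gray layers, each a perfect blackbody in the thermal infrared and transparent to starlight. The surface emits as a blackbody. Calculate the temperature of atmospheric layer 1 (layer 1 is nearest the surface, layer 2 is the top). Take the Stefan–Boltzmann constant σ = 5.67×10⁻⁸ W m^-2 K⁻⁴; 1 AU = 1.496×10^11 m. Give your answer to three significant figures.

318 K

d = 0.613 × 1.496×10^11 m = 9.170×10^10 m.
S = L/(4πd²) = 2886 W m^-2.
Top-of-atmosphere balance: σT_e⁴ = S(1−α)/4 = 289.3 W m^-2 → T_e = 267.3 K.
In the N-layer model, layer k (counted from the surface) has T_k = (N+1−k)^(1/4)·T_e.
With k = 1: T_1 = (2+1−1)^¼·267.3 K = 317.8 K.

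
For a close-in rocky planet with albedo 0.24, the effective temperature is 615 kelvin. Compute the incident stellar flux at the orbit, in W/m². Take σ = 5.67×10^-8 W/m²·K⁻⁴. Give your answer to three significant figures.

From S(1−α)/4 = σT⁴: S = 4σT⁴/(1−α).
σT⁴ = 5.67×10⁻⁸·(615)⁴ = 8111 W/m².
S = 4·8111/0.76 = 42690 W/m².

42700 W/m²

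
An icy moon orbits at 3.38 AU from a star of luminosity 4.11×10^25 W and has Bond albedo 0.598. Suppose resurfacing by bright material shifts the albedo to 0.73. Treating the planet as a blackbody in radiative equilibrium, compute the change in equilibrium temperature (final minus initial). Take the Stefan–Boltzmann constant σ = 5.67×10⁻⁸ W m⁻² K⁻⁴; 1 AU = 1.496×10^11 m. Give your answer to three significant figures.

d = 3.38 × 1.496×10^11 m = 5.056×10^11 m.
Flux at the orbit: S = L/(4πd²) = 4.11×10^25/(4π·(5.06×10^11)²) = 12.79 W m⁻².
Initial: T₁ = [S(1−0.598)/(4σ)]^(1/4) = 69.00 K.
After:  T₂ = [12.79·0.27/(4σ)]^(1/4) = 62.47 K.
ΔT = T₂ − T₁ = -6.536 K.

-6.54 K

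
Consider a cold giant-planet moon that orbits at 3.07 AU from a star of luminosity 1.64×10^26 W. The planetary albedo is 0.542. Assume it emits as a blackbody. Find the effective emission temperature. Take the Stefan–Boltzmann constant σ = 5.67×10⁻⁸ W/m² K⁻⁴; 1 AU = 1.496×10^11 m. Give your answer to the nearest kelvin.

106 K

Orbital distance: d = 3.07 AU = 4.593×10^11 m.
S = L/(4πd²) = 61.87 W/m².
Absorbed flux (global mean): S(1−α)/4 = 61.87·0.458/4 = 7.084 W/m².
Set σT⁴ = 7.084 → T = (7.084/σ)^(1/4) = 105.7 K.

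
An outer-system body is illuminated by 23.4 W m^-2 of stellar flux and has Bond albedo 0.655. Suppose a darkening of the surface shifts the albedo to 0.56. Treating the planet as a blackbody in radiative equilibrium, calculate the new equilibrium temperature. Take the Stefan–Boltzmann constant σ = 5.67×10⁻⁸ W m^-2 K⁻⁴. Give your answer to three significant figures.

With the new albedo, S(1−α₂)/4 = 2.574 W m^-2, so T₂ = 82.08 K.

82.1 kelvin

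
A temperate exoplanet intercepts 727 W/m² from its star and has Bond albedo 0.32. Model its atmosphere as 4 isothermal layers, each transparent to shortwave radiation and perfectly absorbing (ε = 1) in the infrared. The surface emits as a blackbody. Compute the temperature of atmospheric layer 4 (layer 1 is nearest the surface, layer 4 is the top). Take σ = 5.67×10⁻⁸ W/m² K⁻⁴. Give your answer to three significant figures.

OLR = S(1−α)/4 = 123.6 W/m²; the top layer radiates at T_e = 216.1 K.
Each opaque layer satisfies 2T_j⁴ = T_{j−1}⁴ + T_{j+1}⁴, giving T_k⁴ = (N+1−k)T_e⁴.
With k = 4: T_4 = (4+1−4)^¼·216.1 K = 216.1 K.

216 kelvin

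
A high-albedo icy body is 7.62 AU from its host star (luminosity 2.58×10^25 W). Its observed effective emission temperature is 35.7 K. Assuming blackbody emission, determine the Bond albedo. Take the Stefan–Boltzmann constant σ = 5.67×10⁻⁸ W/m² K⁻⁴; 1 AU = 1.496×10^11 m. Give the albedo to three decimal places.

d = 7.62 × 1.496×10^11 m = 1.140×10^12 m.
S = L/(4πd²) = 1.580 W/m².
From σT⁴ = S(1−α)/4 we invert for α: 1−α = 4σT⁴/S.
4σT⁴ = 4·5.67×10⁻⁸·(35.7)⁴ = 0.3684 W/m².
Hence α = 1 − 0.3684/1.580 = 0.7668.

0.767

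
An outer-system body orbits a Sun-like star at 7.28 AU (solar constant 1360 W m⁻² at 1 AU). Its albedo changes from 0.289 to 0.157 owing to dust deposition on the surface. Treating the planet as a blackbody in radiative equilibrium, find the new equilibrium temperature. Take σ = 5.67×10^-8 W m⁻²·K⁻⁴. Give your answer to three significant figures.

Irradiance scales as 1/d², so S = 1360 W m⁻² × (1/7.28)² = 25.66 W m⁻².
T₂ = [S(1−α₂)/(4σ)]^(1/4) = [25.66·0.843/(4σ)]^(1/4) = 98.82 K.

98.8 kelvin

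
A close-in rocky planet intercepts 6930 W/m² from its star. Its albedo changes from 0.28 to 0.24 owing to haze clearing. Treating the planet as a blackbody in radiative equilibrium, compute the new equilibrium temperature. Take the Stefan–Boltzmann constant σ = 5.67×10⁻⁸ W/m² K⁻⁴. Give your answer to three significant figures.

T₂ = [S(1−α₂)/(4σ)]^(1/4) = [6930·0.76/(4σ)]^(1/4) = 390.4 K.

390 kelvin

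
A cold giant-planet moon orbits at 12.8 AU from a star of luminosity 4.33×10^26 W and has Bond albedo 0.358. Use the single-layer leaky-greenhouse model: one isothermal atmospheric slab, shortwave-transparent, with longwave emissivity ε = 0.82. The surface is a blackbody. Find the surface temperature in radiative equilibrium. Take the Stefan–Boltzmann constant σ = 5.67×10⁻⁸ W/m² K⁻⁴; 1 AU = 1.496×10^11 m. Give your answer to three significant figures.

81.9 K

Orbital distance: d = 12.8 AU = 1.915×10^12 m.
Spreading L over a sphere of radius d: S = 4.33×10^26/(4π·1.91×10^12²) = 9.397 W/m².
Effective emission temperature (TOA balance): σT_e⁴ = S(1−α)/4 = 1.508 W/m² → T_e = 71.82 K.
Surface balance with a leaky layer gives σT_s⁴ = σT_e⁴·2/(2−ε), so T_s = T_e·[2/(2−0.82)]^(1/4) = 81.94 K.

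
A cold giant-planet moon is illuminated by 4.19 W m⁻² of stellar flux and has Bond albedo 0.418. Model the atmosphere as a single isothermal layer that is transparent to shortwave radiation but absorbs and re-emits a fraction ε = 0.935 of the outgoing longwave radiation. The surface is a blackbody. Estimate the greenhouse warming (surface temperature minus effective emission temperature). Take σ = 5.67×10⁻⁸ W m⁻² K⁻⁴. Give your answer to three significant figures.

9.77 K

Effective emission temperature (TOA balance): σT_e⁴ = S(1−α)/4 = 0.6096 W m⁻² → T_e = 57.26 K.
For a single slab of emissivity ε, T_s⁴ = 2T_e⁴/(2−ε); thus T_s = 57.26·(1.878)^(1/4) = 67.03 K.
Greenhouse warming: T_s − T_e = 9.771 K.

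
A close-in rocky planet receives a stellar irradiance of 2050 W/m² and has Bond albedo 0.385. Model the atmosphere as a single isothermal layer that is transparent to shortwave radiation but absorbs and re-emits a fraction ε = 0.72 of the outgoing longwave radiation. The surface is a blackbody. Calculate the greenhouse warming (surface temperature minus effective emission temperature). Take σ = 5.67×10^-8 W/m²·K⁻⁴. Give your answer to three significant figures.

32.2 kelvin

The planet radiates to space at T_e = [S(1−α)/(4σ)]^(1/4) = 273.1 K.
Surface balance with a leaky layer gives σT_s⁴ = σT_e⁴·2/(2−ε), so T_s = T_e·[2/(2−0.72)]^(1/4) = 305.3 K.
Greenhouse warming: T_s − T_e = 32.23 K.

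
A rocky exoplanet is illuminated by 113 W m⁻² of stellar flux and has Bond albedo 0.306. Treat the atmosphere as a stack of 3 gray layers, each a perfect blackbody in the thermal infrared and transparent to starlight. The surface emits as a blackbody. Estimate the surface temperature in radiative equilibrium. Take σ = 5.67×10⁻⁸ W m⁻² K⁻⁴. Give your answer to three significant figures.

193 K

Top-of-atmosphere balance: σT_e⁴ = S(1−α)/4 = 19.61 W m⁻² → T_e = 136.4 K.
Layer-by-layer balance gives σT_s⁴ = (N+1)σT_e⁴, so T_s = 4^¼·136.4 = 192.8 K.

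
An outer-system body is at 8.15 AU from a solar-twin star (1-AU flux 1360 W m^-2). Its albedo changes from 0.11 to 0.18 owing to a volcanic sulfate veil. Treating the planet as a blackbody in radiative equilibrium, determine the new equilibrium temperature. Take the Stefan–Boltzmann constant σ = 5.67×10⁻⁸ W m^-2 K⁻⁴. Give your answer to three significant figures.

92.8 kelvin

By the inverse-square law, S = 1360/8.15² = 20.47 W m^-2.
T₂ = [S(1−α₂)/(4σ)]^(1/4) = [20.47·0.82/(4σ)]^(1/4) = 92.76 K.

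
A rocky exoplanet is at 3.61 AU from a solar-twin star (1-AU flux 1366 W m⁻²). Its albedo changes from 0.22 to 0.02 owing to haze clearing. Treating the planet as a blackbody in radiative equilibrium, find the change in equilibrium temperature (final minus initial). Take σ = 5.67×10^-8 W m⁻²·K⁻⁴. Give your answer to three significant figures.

By the inverse-square law, S = 1366/3.61² = 104.8 W m⁻².
Initial: T₁ = [S(1−0.22)/(4σ)]^(1/4) = 137.8 K.
Final:   T₂ = [S(1−0.02)/(4σ)]^(1/4) = 145.9 K.
ΔT = T₂ − T₁ = 8.092 K.

8.09 K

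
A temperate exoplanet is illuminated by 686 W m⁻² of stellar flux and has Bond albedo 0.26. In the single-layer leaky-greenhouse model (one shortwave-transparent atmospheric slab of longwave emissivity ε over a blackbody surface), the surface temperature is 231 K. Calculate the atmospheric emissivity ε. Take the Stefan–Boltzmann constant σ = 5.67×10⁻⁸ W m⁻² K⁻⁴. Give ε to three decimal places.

0.428

Effective temperature: T_e = [S(1−α)/(4σ)]^(1/4) = 217.5 K.
Since (2−ε)/2 = (T_e/T_s)⁴ = 0.7861, ε = 0.4278.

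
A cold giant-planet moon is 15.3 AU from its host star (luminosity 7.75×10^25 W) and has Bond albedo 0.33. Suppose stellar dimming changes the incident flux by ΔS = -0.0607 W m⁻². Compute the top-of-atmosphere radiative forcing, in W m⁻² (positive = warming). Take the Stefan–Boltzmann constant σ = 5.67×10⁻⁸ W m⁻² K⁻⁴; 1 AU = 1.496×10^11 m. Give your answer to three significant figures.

-0.0102 W m⁻²

Orbital distance: d = 15.3 AU = 2.289×10^12 m.
S = L/(4πd²) = 1.177 W m⁻².
ΔF = Δ[S(1−α)]/4 = (1−0.33)·-0.0607/4 = -0.01017 W m⁻².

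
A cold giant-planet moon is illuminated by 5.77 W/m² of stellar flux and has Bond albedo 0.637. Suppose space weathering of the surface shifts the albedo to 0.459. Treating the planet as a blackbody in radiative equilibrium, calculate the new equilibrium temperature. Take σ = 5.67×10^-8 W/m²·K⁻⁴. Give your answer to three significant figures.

New equilibrium: T₂ = [(1−0.459)·5.770/(4σ)]^(1/4) = 60.91 K.

60.9 kelvin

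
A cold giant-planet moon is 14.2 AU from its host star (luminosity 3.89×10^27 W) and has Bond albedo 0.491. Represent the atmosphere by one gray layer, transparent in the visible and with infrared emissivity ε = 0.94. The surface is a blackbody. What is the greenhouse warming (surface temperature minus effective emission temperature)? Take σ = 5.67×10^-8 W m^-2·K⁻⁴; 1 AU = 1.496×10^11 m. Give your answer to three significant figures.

d = 14.2 × 1.496×10^11 m = 2.124×10^12 m.
Spreading L over a sphere of radius d: S = 3.89×10^27/(4π·2.12×10^12²) = 68.60 W m^-2.
Effective emission temperature (TOA balance): σT_e⁴ = S(1−α)/4 = 8.729 W m^-2 → T_e = 111.4 K.
For a single slab of emissivity ε, T_s⁴ = 2T_e⁴/(2−ε); thus T_s = 111.4·(1.887)^(1/4) = 130.5 K.
Greenhouse warming: T_s − T_e = 19.16 K.

19.2 K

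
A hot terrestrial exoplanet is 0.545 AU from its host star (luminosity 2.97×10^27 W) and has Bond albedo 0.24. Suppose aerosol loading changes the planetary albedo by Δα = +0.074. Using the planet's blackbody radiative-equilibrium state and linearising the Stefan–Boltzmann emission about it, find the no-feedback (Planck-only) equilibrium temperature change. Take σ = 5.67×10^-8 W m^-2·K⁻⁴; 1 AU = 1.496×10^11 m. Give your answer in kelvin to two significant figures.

-14 K

d = 0.545 × 1.496×10^11 m = 8.153×10^10 m.
Spreading L over a sphere of radius d: S = 2.97×10^27/(4π·8.15×10^10²) = 35550 W m^-2.
Reference equilibrium: T_e = [S(1−α)/(4σ)]^(1/4) = 587.5 K.
The change in absorbed flux is Δ[S(1−α)/4] = −SΔα/4 = -657.8 W m^-2.
Linearising σT⁴ gives d(σT⁴)/dT = 4σT_e³ = 45.99 W m^-2 per K.
Hence the no-feedback warming is ΔF/(4σT_e³) = -14.3 K.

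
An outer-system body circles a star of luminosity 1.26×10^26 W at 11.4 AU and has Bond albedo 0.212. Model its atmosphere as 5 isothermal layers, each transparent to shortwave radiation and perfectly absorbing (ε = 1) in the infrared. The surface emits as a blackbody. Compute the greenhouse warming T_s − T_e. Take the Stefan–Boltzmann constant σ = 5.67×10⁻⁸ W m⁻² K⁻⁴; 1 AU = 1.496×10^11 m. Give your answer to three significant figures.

d = 11.4 × 1.496×10^11 m = 1.705×10^12 m.
S = L/(4πd²) = 3.447 W m⁻².
The effective emission temperature is T_e = [S(1−α)/(4σ)]^¼ = 58.83 K.
T_s = (N+1)^(1/4)·T_e = 92.07 K.
So the greenhouse effect raises the surface by 92.07 − 58.83 = 33.24 K.

33.2 K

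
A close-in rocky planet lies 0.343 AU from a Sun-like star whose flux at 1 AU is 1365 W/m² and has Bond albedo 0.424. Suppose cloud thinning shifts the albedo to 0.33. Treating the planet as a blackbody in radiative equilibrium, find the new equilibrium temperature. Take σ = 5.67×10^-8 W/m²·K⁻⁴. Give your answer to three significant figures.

Flux at the orbit: S = 1365/(0.343)² = 11600 W/m².
T₂ = [S(1−α₂)/(4σ)]^(1/4) = [11600·0.67/(4σ)]^(1/4) = 430.3 K.

430 K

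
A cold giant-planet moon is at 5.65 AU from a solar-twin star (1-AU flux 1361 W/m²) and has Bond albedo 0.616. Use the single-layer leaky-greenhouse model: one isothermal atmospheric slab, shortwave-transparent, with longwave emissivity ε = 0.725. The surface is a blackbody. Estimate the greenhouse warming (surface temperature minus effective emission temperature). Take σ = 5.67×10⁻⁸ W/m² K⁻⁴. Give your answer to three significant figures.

By the inverse-square law, S = 1361/5.65² = 42.63 W/m².
The planet radiates to space at T_e = [S(1−α)/(4σ)]^(1/4) = 92.17 K.
Surface balance with a leaky layer gives σT_s⁴ = σT_e⁴·2/(2−ε), so T_s = T_e·[2/(2−0.725)]^(1/4) = 103.2 K.
Greenhouse warming: T_s − T_e = 10.98 K.

11.0 K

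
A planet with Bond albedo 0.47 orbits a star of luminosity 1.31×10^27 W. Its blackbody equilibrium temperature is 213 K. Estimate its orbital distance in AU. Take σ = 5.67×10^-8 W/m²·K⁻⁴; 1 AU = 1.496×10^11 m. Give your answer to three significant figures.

2.30 AU

Energy balance gives S = 4σT⁴/(1−α) = 880.8 W/m².
Then d = [L/(4πS)]^(1/2) = 3.440×10^11 m, i.e. 2.300 AU.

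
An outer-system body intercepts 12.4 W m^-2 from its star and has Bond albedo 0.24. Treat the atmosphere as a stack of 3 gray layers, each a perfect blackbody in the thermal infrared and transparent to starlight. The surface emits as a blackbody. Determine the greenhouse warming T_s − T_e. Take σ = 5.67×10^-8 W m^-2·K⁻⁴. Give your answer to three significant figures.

33.3 K

OLR = S(1−α)/4 = 2.356 W m^-2; the top layer radiates at T_e = 80.29 K.
T_s = (N+1)^(1/4)·T_e = 113.5 K.
So the greenhouse effect raises the surface by 113.5 − 80.29 = 33.26 K.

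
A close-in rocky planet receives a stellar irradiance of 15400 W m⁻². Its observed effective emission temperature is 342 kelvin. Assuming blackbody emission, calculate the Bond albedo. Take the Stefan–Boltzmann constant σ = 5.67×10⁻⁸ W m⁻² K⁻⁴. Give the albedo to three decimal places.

Rearranging the radiative balance, α = 1 − 4σT⁴/S.
σT⁴ = 775.7 W m⁻², so 4σT⁴ = 3103 W m⁻².
Hence α = 1 − 3103/15400 = 0.7985.

0.799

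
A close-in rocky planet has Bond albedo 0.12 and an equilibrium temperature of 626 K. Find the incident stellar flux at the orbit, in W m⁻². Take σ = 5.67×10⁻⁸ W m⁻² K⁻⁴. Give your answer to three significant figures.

39600 W m⁻²

Invert the energy balance for S: S = 4σT⁴/(1−α).
σT⁴ = 5.67×10⁻⁸·(626)⁴ = 8707 W m⁻².
So S = 4×8707/(1−0.12) = 39580 W m⁻².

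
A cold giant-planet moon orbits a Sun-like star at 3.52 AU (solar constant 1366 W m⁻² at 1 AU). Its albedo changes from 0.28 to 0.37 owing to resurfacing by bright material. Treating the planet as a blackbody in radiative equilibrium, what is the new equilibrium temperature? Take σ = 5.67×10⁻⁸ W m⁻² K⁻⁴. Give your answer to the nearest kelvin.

132 K

Flux at the orbit: S = 1366/(3.52)² = 110.2 W m⁻².
T₂ = [S(1−α₂)/(4σ)]^(1/4) = [110.2·0.63/(4σ)]^(1/4) = 132.3 K.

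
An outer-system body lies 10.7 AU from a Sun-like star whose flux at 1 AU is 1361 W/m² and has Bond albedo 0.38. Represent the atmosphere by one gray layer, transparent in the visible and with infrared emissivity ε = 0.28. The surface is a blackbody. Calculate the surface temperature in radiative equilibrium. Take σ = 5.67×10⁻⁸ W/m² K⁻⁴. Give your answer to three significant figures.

By the inverse-square law, S = 1361/10.7² = 11.89 W/m².
At the top of the atmosphere, σT_e⁴ = S(1−α)/4 = 1.843 W/m², giving T_e = 75.50 K.
For a single slab of emissivity ε, T_s⁴ = 2T_e⁴/(2−ε); thus T_s = 75.50·(1.163)^(1/4) = 78.40 K.

78.4 K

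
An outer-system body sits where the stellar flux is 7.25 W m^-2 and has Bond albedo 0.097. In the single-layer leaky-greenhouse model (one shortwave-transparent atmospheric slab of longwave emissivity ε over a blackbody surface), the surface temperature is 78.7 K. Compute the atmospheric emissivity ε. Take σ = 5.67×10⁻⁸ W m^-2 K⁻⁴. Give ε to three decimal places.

0.495

Effective temperature: T_e = [S(1−α)/(4σ)]^(1/4) = 73.30 K.
T_s⁴ = T_e⁴·2/(2−ε) → ε = 2 − 2(T_e/T_s)⁴ = 2 − 2·(73.30/78.7)⁴ = 0.4951.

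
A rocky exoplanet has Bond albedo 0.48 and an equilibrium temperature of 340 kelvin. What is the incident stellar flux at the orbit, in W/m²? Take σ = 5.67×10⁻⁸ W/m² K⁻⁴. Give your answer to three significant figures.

5830 W/m²

Invert the energy balance for S: S = 4σT⁴/(1−α).
σT⁴ = 5.67×10⁻⁸·(340)⁴ = 757.7 W/m².
So S = 4×757.7/(1−0.48) = 5828 W/m².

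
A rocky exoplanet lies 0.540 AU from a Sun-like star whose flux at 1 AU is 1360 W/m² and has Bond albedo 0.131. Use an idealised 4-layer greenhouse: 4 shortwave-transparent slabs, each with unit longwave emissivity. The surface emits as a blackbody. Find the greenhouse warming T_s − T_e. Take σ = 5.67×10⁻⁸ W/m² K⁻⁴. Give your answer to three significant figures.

Irradiance scales as 1/d², so S = 1360 W/m² × (1/0.540)² = 4664 W/m².
OLR = S(1−α)/4 = 1013 W/m²; the top layer radiates at T_e = 365.6 K.
T_s = (N+1)^(1/4)·T_e = 546.7 K.
So the greenhouse effect raises the surface by 546.7 − 365.6 = 181.1 K.

181 K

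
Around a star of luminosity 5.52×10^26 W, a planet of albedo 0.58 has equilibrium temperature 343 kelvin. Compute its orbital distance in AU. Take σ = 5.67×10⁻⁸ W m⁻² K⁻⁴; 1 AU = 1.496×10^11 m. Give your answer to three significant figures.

Required flux: S = 4σT⁴/(1−α) = 7474 W m⁻².
Then d = [L/(4πS)]^(1/2) = 7.666×10^10 m, i.e. 0.5124 AU.

0.512 AU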